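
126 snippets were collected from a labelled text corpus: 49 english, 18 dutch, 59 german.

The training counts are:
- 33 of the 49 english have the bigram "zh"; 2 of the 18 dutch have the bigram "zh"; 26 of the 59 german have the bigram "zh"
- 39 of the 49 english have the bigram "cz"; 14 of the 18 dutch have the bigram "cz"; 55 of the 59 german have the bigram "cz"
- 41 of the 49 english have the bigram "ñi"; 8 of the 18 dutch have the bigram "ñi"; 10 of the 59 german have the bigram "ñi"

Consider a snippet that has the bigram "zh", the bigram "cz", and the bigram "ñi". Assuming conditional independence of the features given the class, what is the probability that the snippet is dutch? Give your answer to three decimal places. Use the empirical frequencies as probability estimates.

english: (49/126) × (33/49) × (39/49) × (41/49) ≈ 0.174421
dutch: (18/126) × (2/18) × (14/18) × (8/18) ≈ 0.00548697
german: (59/126) × (26/59) × (55/59) × (10/59) ≈ 0.0326033
P(dutch | x) = 0.00548697 / 0.21251127 ≈ 0.026

0.026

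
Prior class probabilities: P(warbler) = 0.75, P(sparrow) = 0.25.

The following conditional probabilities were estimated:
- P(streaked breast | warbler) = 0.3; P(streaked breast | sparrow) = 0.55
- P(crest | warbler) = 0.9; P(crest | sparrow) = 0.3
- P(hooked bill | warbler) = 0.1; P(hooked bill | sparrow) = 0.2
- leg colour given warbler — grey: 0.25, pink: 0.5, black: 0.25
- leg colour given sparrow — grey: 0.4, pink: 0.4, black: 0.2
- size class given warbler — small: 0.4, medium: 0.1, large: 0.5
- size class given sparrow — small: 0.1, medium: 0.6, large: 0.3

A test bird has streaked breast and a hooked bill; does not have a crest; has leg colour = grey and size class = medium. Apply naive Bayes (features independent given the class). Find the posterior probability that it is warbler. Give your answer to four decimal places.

warbler: 0.75 × 0.3 × (1−0.9) × 0.1 × 0.25 × 0.1 = 0.00005625
sparrow: 0.25 × 0.55 × (1−0.3) × 0.2 × 0.4 × 0.6 = 0.00462
P(warbler | x) = 0.00005625 / 0.00467625 ≈ 0.0120

0.0120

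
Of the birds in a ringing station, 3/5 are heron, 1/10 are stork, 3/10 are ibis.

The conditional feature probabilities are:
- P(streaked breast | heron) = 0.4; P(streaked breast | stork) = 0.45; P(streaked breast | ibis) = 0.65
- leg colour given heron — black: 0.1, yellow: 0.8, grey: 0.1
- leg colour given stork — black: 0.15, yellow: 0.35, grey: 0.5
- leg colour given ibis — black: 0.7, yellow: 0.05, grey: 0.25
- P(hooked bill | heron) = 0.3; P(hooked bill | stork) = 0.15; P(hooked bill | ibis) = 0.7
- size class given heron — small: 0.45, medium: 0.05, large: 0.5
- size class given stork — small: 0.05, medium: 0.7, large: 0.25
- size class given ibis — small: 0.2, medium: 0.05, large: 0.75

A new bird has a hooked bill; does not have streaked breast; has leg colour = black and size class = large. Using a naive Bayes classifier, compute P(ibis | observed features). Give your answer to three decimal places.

0.871

heron: 0.6 × (1−0.4) × 0.1 × 0.3 × 0.5 = 0.0054
stork: 0.1 × (1−0.45) × 0.15 × 0.15 × 0.25 = 0.000309375
ibis: 0.3 × (1−0.65) × 0.7 × 0.7 × 0.75 = 0.0385875
P(ibis | x) = 0.0385875 / 0.044296875 ≈ 0.871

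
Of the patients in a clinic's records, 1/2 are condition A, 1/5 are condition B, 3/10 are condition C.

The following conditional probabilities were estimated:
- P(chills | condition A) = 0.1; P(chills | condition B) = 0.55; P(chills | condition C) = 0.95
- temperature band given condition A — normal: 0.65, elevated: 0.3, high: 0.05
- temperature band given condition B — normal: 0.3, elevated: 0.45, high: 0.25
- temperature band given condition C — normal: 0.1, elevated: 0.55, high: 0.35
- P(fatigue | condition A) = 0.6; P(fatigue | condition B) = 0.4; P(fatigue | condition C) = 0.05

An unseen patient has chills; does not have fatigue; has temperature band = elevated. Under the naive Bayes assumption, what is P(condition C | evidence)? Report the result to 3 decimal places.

condition A: 0.5 × 0.1 × 0.3 × (1−0.6) = 0.006
condition B: 0.2 × 0.55 × 0.45 × (1−0.4) = 0.0297
condition C: 0.3 × 0.95 × 0.55 × (1−0.05) = 0.1489125
P(condition C | x) = 0.1489125 / 0.1846125 ≈ 0.807

0.807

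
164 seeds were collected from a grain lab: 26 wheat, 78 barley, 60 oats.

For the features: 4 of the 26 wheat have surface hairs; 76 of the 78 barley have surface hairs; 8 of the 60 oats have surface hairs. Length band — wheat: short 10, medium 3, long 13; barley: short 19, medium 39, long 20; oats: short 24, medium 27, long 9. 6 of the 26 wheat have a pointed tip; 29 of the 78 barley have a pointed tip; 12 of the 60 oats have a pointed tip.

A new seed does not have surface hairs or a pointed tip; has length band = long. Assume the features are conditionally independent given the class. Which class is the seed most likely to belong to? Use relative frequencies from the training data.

wheat

wheat: (26/164) × (22/26) × (13/26) × (20/26) ≈ 0.0515947
barley: (78/164) × (2/78) × (20/78) × (49/78) ≈ 0.00196437
oats: (60/164) × (52/60) × (9/60) × (48/60) ≈ 0.0380488
Highest score → wheat.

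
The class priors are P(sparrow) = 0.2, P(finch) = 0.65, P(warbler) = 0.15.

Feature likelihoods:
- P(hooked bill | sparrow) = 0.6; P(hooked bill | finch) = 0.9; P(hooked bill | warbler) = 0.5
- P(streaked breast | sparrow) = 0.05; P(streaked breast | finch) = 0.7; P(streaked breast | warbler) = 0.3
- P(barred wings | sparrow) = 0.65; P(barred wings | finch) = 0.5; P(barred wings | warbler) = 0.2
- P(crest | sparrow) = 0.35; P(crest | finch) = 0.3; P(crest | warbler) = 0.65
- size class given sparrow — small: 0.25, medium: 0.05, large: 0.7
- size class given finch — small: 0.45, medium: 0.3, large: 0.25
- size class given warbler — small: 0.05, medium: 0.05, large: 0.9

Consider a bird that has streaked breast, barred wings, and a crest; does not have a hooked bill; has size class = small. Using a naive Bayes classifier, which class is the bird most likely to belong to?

sparrow: 0.2 × (1−0.6) × 0.05 × 0.65 × 0.35 × 0.25 = 0.0002275
finch: 0.65 × (1−0.9) × 0.7 × 0.5 × 0.3 × 0.45 = 0.00307125
warbler: 0.15 × (1−0.5) × 0.3 × 0.2 × 0.65 × 0.05 = 0.00014625
Highest score → finch.

finch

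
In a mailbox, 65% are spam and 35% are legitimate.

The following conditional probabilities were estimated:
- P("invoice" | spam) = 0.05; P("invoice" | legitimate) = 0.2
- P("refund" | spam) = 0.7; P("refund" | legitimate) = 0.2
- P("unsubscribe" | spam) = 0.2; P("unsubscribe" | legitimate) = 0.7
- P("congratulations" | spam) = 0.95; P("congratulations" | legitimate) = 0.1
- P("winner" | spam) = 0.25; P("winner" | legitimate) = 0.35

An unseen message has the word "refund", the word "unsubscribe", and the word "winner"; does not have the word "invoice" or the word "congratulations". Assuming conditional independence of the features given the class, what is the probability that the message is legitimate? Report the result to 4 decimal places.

spam: 0.65 × (1−0.05) × 0.7 × 0.2 × (1−0.95) × 0.25 = 0.001080625
legitimate: 0.35 × (1−0.2) × 0.2 × 0.7 × (1−0.1) × 0.35 = 0.012348
P(legitimate | x) = 0.012348 / 0.013428625 ≈ 0.9195

0.9195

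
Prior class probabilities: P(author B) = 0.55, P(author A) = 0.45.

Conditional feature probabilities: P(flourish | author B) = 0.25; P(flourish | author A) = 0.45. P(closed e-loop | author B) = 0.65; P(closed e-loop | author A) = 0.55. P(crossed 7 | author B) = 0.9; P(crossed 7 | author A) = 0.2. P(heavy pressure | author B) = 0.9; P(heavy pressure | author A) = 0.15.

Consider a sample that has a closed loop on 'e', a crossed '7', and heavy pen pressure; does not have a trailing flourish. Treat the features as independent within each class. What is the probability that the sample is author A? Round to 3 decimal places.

author B: 0.55 × (1−0.25) × 0.65 × 0.9 × 0.9 = 0.21718125
author A: 0.45 × (1−0.45) × 0.55 × 0.2 × 0.15 = 0.00408375
P(author A | x) = 0.00408375 / 0.221265 ≈ 0.018

0.018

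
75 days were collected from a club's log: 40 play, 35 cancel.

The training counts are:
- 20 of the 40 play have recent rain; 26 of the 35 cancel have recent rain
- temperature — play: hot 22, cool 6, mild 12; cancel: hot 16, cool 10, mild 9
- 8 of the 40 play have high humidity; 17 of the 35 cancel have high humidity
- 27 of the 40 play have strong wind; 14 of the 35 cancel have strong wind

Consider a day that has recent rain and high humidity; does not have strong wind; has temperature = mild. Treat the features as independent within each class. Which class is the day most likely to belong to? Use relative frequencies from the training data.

cancel

play: (40/75) × (20/40) × (12/40) × (8/40) × (13/40) = 0.0052
cancel: (35/75) × (26/35) × (9/35) × (17/35) × (21/35) ≈ 0.0259788
Highest score → cancel.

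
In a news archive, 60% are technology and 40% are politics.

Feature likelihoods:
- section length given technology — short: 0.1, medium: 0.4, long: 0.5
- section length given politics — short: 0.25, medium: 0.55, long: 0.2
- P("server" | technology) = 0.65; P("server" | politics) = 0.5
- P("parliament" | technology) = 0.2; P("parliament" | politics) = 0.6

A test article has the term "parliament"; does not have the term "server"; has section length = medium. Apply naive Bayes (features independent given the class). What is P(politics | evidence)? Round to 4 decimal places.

0.7971

technology: 0.6 × 0.4 × (1−0.65) × 0.2 = 0.0168
politics: 0.4 × 0.55 × (1−0.5) × 0.6 = 0.066
P(politics | x) = 0.066 / 0.0828 ≈ 0.7971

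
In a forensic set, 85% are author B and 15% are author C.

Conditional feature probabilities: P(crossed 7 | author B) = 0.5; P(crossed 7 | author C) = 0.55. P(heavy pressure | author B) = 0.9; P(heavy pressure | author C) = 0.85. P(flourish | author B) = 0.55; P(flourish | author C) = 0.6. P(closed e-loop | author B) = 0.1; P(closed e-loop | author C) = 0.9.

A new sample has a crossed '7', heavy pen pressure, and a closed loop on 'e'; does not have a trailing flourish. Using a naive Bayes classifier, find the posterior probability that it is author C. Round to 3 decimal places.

0.595

author B: 0.85 × 0.5 × 0.9 × (1−0.55) × 0.1 = 0.0172125
author C: 0.15 × 0.55 × 0.85 × (1−0.6) × 0.9 = 0.025245
P(author C | x) = 0.025245 / 0.0424575 ≈ 0.595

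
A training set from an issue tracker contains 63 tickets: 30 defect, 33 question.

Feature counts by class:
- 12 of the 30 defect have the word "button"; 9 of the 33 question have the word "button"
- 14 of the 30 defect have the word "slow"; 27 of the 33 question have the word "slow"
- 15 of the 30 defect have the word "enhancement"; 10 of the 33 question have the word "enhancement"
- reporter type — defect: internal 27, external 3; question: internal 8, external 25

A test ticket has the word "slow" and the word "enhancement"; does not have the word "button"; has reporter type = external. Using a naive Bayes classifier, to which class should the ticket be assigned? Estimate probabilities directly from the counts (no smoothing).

defect: (30/63) × (18/30) × (14/30) × (15/30) × (3/30) ≈ 0.00666667
question: (33/63) × (24/33) × (27/33) × (10/33) × (25/33) ≈ 0.0715538
Highest score → question.

question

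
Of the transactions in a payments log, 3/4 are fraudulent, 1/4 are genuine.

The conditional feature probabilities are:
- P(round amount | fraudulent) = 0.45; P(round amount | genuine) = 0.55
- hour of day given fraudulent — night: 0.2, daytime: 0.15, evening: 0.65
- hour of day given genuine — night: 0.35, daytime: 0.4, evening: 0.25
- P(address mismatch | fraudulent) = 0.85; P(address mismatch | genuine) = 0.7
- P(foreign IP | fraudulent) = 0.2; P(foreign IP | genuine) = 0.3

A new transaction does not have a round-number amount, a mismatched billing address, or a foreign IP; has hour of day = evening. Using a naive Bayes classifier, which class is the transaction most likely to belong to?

fraudulent

fraudulent: 0.75 × (1−0.45) × 0.65 × (1−0.85) × (1−0.2) = 0.032175
genuine: 0.25 × (1−0.55) × 0.25 × (1−0.7) × (1−0.3) = 0.00590625
Highest score → fraudulent.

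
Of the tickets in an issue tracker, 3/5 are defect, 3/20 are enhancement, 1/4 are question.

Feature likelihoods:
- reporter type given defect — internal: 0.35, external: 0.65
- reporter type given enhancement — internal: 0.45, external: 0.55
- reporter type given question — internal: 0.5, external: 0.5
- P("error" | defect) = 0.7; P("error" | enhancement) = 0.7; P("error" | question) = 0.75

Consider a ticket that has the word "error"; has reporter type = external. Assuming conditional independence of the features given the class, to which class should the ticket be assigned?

defect: 0.6 × 0.65 × 0.7 = 0.273
enhancement: 0.15 × 0.55 × 0.7 = 0.05775
question: 0.25 × 0.5 × 0.75 = 0.09375
Highest score → defect.

defect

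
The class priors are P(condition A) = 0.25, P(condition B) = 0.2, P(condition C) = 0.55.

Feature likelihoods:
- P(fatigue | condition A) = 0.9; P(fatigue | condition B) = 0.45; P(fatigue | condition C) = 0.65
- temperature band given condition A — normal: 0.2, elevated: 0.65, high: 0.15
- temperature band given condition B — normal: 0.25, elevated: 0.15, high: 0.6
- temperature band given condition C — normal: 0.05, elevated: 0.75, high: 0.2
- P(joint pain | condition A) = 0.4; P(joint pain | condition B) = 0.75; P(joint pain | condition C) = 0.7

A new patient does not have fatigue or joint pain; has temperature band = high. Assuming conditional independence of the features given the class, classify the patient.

condition B

condition A: 0.25 × (1−0.9) × 0.15 × (1−0.4) = 0.00225
condition B: 0.2 × (1−0.45) × 0.6 × (1−0.75) = 0.0165
condition C: 0.55 × (1−0.65) × 0.2 × (1−0.7) = 0.01155
Highest score → condition B.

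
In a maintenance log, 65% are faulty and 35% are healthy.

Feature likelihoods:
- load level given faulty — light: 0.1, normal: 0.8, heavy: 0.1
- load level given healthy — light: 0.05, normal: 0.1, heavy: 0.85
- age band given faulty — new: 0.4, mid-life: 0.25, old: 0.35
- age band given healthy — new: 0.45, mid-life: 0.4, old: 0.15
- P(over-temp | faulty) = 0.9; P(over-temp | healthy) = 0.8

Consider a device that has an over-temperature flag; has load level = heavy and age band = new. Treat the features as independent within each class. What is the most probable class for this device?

faulty: 0.65 × 0.1 × 0.4 × 0.9 = 0.0234
healthy: 0.35 × 0.85 × 0.45 × 0.8 = 0.1071
Highest score → healthy.

healthy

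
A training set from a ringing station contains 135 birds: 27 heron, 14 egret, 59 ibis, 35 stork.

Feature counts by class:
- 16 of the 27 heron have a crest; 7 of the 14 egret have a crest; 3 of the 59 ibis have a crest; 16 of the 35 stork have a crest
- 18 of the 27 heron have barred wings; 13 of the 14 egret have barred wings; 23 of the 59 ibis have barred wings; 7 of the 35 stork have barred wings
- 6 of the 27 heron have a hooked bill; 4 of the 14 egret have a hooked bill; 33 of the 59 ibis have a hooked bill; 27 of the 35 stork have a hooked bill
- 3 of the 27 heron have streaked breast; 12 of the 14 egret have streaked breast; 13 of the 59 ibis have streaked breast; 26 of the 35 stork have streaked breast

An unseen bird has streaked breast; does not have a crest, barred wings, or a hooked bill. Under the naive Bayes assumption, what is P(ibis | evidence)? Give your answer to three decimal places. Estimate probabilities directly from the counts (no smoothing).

heron: (27/135) × (11/27) × (9/27) × (21/27) × (3/27) ≈ 0.0023472
egret: (14/135) × (7/14) × (1/14) × (10/14) × (12/14) ≈ 0.00226757
ibis: (59/135) × (56/59) × (36/59) × (26/59) × (13/59) ≈ 0.0245764
stork: (35/135) × (19/35) × (28/35) × (8/35) × (26/35) ≈ 0.0191178
P(ibis | x) = 0.0245764 / 0.04830897 ≈ 0.509

0.509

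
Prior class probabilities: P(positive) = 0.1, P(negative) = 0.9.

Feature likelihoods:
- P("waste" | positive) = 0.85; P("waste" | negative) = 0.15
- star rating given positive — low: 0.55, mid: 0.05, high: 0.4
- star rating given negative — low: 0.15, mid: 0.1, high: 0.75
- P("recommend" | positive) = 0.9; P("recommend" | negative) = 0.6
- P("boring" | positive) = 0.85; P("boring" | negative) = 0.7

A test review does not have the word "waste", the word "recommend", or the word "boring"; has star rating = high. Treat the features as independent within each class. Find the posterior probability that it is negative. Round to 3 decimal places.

positive: 0.1 × (1−0.85) × 0.4 × (1−0.9) × (1−0.85) = 0.00009
negative: 0.9 × (1−0.15) × 0.75 × (1−0.6) × (1−0.7) = 0.06885
P(negative | x) = 0.06885 / 0.06894 ≈ 0.999

0.999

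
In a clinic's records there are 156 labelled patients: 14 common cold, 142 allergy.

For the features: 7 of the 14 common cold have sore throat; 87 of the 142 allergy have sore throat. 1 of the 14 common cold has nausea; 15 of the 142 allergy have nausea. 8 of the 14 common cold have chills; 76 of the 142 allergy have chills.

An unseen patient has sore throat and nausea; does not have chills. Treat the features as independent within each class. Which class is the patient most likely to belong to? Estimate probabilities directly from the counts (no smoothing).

common cold: (14/156) × (7/14) × (1/14) × (6/14) ≈ 0.00137363
allergy: (142/156) × (87/142) × (15/142) × (66/142) ≈ 0.0273812
Highest score → allergy.

allergy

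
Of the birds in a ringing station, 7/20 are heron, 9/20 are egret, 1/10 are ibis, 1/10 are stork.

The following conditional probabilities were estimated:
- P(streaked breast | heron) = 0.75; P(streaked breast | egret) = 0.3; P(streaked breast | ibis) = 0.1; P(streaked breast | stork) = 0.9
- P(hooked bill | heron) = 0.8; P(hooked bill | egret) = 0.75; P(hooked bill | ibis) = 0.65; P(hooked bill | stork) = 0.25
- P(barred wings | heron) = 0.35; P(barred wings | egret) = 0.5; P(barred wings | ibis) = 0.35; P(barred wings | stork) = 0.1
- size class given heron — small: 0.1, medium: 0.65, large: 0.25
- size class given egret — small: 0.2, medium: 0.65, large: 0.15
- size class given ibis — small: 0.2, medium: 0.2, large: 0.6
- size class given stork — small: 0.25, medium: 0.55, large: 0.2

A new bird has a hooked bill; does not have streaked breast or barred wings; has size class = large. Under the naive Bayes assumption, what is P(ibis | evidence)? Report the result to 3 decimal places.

0.436

heron: 0.35 × (1−0.75) × 0.8 × (1−0.35) × 0.25 = 0.011375
egret: 0.45 × (1−0.3) × 0.75 × (1−0.5) × 0.15 = 0.01771875
ibis: 0.1 × (1−0.1) × 0.65 × (1−0.35) × 0.6 = 0.022815
stork: 0.1 × (1−0.9) × 0.25 × (1−0.1) × 0.2 = 0.00045
P(ibis | x) = 0.022815 / 0.05235875 ≈ 0.436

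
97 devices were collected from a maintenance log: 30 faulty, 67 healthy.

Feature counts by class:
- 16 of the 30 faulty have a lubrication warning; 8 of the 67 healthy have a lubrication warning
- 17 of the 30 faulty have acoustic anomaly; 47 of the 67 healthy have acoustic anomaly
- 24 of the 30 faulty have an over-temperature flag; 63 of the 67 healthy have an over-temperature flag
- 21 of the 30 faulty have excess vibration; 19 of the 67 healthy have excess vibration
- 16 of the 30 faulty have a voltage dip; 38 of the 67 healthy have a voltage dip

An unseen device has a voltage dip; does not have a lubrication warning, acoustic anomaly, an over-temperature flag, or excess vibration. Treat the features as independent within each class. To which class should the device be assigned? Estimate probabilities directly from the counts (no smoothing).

faulty: (30/97) × (14/30) × (13/30) × (6/30) × (9/30) × (16/30) ≈ 0.00200137
healthy: (67/97) × (59/67) × (20/67) × (4/67) × (48/67) × (38/67) ≈ 0.00440449
Highest score → healthy.

healthy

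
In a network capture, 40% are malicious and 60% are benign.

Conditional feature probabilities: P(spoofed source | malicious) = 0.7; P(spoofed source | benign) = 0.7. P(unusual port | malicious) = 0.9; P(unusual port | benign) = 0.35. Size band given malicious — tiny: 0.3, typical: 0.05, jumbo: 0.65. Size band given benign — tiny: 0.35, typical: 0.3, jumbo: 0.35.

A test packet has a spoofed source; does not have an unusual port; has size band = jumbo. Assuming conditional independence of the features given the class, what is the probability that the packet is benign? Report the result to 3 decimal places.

malicious: 0.4 × 0.7 × (1−0.9) × 0.65 = 0.0182
benign: 0.6 × 0.7 × (1−0.35) × 0.35 = 0.09555
P(benign | x) = 0.09555 / 0.11375 ≈ 0.840

0.840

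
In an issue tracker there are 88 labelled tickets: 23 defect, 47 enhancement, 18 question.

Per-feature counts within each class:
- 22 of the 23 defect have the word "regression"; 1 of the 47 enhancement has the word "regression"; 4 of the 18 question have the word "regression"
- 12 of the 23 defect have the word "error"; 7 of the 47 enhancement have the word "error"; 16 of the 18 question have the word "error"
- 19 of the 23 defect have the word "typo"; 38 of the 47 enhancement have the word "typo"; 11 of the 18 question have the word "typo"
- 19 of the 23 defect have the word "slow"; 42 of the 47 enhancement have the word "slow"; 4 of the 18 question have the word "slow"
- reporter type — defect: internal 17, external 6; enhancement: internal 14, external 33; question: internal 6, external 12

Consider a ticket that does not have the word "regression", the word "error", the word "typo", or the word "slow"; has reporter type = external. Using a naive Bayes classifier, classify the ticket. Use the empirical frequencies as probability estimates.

defect: (23/88) × (1/23) × (11/23) × (4/23) × (4/23) × (6/23) ≈ 0.0000428815
enhancement: (47/88) × (46/47) × (40/47) × (9/47) × (5/47) × (33/47) ≈ 0.00636312
question: (18/88) × (14/18) × (2/18) × (7/18) × (14/18) × (12/18) ≈ 0.00356445
Highest score → enhancement.

enhancement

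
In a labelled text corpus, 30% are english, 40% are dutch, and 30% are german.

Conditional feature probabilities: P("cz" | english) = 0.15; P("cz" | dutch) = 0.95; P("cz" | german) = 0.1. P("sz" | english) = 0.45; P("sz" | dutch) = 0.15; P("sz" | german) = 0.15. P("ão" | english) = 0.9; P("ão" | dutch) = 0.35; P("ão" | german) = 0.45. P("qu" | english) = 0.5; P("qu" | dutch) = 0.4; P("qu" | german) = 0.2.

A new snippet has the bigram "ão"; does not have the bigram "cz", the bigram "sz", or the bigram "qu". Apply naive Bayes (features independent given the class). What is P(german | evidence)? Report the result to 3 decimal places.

0.553

english: 0.3 × (1−0.15) × (1−0.45) × 0.9 × (1−0.5) = 0.0631125
dutch: 0.4 × (1−0.95) × (1−0.15) × 0.35 × (1−0.4) = 0.00357
german: 0.3 × (1−0.1) × (1−0.15) × 0.45 × (1−0.2) = 0.08262
P(german | x) = 0.08262 / 0.1493025 ≈ 0.553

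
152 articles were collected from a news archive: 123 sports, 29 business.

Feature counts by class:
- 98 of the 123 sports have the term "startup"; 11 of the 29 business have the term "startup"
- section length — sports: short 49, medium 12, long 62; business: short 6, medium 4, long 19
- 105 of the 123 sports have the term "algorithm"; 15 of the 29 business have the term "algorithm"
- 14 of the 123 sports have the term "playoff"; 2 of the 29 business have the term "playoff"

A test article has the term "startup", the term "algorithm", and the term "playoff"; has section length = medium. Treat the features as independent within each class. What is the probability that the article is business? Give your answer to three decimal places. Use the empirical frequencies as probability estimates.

0.055

sports: (123/152) × (98/123) × (12/123) × (105/123) × (14/123) ≈ 0.00611175
business: (29/152) × (11/29) × (4/29) × (15/29) × (2/29) ≈ 0.000356071
P(business | x) = 0.000356071 / 0.006467821 ≈ 0.055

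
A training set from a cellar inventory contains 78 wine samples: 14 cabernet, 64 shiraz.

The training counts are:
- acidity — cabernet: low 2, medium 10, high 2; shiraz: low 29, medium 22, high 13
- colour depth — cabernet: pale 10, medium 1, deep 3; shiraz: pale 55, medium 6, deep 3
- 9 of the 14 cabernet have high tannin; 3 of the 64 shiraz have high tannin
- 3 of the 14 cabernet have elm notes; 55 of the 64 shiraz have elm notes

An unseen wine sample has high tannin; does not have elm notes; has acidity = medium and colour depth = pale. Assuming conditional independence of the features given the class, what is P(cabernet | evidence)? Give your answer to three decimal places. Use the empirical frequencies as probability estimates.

cabernet: (14/78) × (10/14) × (10/14) × (9/14) × (11/14) ≈ 0.0462548
shiraz: (64/78) × (22/64) × (55/64) × (3/64) × (9/64) ≈ 0.00159777
P(cabernet | x) = 0.0462548 / 0.04785257 ≈ 0.967

0.967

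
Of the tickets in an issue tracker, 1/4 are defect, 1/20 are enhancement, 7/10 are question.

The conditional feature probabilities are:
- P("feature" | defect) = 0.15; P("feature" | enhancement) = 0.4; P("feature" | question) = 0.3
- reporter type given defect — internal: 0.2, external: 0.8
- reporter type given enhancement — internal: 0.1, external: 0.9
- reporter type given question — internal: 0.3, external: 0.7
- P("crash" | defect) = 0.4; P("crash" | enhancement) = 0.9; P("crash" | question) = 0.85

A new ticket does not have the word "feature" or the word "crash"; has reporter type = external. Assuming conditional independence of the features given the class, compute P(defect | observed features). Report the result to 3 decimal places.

defect: 0.25 × (1−0.15) × 0.8 × (1−0.4) = 0.102
enhancement: 0.05 × (1−0.4) × 0.9 × (1−0.9) = 0.0027
question: 0.7 × (1−0.3) × 0.7 × (1−0.85) = 0.05145
P(defect | x) = 0.102 / 0.15615 ≈ 0.653

0.653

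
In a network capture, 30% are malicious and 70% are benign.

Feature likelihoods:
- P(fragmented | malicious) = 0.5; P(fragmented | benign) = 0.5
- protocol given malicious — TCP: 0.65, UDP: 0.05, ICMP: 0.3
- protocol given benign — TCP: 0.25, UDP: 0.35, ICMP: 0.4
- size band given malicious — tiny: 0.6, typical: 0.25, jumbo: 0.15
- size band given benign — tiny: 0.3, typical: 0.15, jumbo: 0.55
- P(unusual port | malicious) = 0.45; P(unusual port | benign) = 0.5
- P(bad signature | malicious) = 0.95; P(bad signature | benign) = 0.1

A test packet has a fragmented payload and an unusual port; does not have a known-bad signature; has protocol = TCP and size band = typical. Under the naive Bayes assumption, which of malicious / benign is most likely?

benign

malicious: 0.3 × 0.5 × 0.65 × 0.25 × 0.45 × (1−0.95) = 0.0005484375
benign: 0.7 × 0.5 × 0.25 × 0.15 × 0.5 × (1−0.1) = 0.00590625
Highest score → benign.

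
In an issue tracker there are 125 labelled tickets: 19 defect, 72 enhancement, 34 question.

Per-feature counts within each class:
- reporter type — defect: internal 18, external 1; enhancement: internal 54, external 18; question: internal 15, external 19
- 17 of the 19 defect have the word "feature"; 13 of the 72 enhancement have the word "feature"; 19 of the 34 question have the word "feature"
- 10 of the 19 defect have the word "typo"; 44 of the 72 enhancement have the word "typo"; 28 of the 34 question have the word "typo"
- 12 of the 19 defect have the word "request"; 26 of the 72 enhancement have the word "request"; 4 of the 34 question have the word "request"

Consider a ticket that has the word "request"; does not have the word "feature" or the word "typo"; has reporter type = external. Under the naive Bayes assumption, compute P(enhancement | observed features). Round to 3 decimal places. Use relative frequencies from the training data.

defect: (19/125) × (1/19) × (2/19) × (9/19) × (12/19) ≈ 0.000251932
enhancement: (72/125) × (18/72) × (59/72) × (28/72) × (26/72) ≈ 0.016571
question: (34/125) × (19/34) × (15/34) × (6/34) × (4/34) ≈ 0.00139222
P(enhancement | x) = 0.016571 / 0.018215152 ≈ 0.910

0.910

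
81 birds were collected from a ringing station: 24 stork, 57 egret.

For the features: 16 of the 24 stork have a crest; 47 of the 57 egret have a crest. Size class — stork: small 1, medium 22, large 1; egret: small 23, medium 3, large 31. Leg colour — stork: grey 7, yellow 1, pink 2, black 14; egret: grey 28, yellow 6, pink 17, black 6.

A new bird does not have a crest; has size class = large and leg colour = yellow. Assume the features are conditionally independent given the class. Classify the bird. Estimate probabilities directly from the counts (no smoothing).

egret

stork: (24/81) × (8/24) × (1/24) × (1/24) ≈ 0.000171468
egret: (57/81) × (10/57) × (31/57) × (6/57) ≈ 0.0070677
Highest score → egret.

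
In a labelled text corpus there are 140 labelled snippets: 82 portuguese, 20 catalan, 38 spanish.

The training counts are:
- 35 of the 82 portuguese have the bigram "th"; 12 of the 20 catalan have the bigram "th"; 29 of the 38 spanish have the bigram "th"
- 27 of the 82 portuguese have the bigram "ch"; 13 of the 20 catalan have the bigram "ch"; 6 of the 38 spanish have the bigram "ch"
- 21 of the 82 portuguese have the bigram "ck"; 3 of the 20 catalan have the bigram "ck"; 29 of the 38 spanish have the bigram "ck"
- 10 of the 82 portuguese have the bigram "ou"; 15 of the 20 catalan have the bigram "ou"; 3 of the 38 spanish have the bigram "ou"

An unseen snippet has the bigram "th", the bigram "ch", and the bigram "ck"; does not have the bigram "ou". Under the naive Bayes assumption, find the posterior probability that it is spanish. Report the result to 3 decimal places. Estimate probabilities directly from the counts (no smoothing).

portuguese: (82/140) × (35/82) × (27/82) × (21/82) × (72/82) ≈ 0.0185103
catalan: (20/140) × (12/20) × (13/20) × (3/20) × (5/20) ≈ 0.00208929
spanish: (38/140) × (29/38) × (6/38) × (29/38) × (35/38) ≈ 0.0229899
P(spanish | x) = 0.0229899 / 0.04358949 ≈ 0.527

0.527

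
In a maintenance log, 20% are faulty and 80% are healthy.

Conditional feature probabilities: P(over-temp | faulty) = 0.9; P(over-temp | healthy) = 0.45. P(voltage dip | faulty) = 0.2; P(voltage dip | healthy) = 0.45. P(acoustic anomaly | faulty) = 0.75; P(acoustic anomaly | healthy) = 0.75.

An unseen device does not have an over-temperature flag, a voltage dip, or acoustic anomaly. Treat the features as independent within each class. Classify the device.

healthy

faulty: 0.2 × (1−0.9) × (1−0.2) × (1−0.75) = 0.004
healthy: 0.8 × (1−0.45) × (1−0.45) × (1−0.75) = 0.0605
Highest score → healthy.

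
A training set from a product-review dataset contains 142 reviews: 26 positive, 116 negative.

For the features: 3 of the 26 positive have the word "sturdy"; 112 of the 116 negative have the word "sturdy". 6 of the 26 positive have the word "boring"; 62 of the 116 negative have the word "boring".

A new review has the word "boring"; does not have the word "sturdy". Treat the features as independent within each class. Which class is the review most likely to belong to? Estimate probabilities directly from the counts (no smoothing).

positive

positive: (26/142) × (23/26) × (6/26) ≈ 0.0373781
negative: (116/142) × (4/116) × (62/116) ≈ 0.0150559
Highest score → positive.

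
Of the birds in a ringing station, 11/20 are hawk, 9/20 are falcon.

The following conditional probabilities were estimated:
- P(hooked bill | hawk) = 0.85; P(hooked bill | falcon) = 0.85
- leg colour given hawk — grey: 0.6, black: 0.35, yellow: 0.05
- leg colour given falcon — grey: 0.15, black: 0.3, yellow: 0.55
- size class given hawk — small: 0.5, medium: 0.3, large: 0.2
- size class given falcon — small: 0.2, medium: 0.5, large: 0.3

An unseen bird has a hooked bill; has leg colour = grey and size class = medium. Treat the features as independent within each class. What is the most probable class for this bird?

hawk: 0.55 × 0.85 × 0.6 × 0.3 = 0.08415
falcon: 0.45 × 0.85 × 0.15 × 0.5 = 0.0286875
Highest score → hawk.

hawk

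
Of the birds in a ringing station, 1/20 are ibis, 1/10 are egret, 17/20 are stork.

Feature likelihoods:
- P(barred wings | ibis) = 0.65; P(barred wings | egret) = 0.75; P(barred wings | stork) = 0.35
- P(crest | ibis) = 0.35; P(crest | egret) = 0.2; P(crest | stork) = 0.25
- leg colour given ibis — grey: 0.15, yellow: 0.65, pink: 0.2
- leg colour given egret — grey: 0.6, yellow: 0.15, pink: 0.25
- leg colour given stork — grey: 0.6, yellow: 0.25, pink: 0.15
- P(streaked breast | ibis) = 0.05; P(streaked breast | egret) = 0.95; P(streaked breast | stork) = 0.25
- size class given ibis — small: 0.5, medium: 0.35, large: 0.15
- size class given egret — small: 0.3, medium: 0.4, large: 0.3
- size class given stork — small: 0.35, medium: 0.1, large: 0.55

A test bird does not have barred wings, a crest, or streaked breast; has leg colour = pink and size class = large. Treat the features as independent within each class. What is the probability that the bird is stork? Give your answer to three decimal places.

ibis: 0.05 × (1−0.65) × (1−0.35) × 0.2 × (1−0.05) × 0.15 = 0.0003241875
egret: 0.1 × (1−0.75) × (1−0.2) × 0.25 × (1−0.95) × 0.3 = 0.000075
stork: 0.85 × (1−0.35) × (1−0.25) × 0.15 × (1−0.25) × 0.55 = 0.025639453125
P(stork | x) = 0.025639453125 / 0.026038640625 ≈ 0.985

0.985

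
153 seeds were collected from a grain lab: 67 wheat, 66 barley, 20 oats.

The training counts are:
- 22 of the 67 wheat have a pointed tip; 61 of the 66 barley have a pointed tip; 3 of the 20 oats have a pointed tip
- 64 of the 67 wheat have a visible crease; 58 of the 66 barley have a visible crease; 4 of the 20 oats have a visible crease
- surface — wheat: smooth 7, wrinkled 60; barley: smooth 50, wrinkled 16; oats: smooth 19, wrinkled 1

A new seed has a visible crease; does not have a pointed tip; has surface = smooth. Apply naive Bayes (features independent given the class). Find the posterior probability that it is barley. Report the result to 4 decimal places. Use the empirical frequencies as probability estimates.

wheat: (67/153) × (45/67) × (64/67) × (7/67) ≈ 0.0293528
barley: (66/153) × (5/66) × (58/66) × (50/66) ≈ 0.0217565
oats: (20/153) × (17/20) × (4/20) × (19/20) ≈ 0.0211111
P(barley | x) = 0.0217565 / 0.0722204 ≈ 0.3013

0.3013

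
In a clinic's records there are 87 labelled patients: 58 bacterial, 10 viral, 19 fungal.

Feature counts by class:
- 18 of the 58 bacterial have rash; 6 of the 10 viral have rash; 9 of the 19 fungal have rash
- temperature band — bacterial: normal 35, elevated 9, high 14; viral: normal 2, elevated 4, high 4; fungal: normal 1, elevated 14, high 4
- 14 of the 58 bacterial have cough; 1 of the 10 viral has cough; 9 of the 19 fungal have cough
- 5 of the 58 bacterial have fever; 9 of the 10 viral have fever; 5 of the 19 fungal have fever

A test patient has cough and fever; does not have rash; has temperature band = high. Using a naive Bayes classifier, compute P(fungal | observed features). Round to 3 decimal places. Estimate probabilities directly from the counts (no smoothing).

bacterial: (58/87) × (40/58) × (14/58) × (14/58) × (5/58) ≈ 0.00230931
viral: (10/87) × (4/10) × (4/10) × (1/10) × (9/10) ≈ 0.00165517
fungal: (19/87) × (10/19) × (4/19) × (9/19) × (5/19) ≈ 0.00301642
P(fungal | x) = 0.00301642 / 0.0069809 ≈ 0.432

0.432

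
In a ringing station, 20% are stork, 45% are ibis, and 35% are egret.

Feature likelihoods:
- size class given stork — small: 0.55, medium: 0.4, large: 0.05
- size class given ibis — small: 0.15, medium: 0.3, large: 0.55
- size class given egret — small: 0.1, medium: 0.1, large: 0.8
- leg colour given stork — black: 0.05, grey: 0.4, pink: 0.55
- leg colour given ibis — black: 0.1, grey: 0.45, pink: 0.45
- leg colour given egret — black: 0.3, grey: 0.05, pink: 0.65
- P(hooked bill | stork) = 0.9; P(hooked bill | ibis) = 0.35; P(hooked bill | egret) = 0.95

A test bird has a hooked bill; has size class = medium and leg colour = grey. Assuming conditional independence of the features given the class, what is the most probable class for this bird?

stork

stork: 0.2 × 0.4 × 0.4 × 0.9 = 0.0288
ibis: 0.45 × 0.3 × 0.45 × 0.35 = 0.0212625
egret: 0.35 × 0.1 × 0.05 × 0.95 = 0.0016625
Highest score → stork.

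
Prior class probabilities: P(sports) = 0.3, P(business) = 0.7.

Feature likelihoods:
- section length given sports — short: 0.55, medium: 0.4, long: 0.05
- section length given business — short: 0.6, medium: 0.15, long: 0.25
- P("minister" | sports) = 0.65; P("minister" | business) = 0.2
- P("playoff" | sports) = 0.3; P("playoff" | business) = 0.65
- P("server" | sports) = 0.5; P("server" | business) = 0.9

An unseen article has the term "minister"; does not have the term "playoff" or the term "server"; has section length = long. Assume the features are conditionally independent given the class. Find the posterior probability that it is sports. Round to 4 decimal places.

sports: 0.3 × 0.05 × 0.65 × (1−0.3) × (1−0.5) = 0.0034125
business: 0.7 × 0.25 × 0.2 × (1−0.65) × (1−0.9) = 0.001225
P(sports | x) = 0.0034125 / 0.0046375 ≈ 0.7358

0.7358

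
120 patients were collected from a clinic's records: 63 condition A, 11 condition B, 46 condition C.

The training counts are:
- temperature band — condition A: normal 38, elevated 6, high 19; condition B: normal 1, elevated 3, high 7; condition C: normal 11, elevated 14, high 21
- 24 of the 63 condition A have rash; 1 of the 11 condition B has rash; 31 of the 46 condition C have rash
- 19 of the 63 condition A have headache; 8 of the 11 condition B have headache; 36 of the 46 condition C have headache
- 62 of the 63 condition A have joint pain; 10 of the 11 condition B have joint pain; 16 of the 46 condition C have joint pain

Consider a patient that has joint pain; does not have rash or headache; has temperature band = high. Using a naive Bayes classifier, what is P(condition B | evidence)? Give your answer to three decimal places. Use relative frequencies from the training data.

condition A: (63/120) × (19/63) × (39/63) × (44/63) × (62/63) ≈ 0.0673689
condition B: (11/120) × (7/11) × (10/11) × (3/11) × (10/11) ≈ 0.013148
condition C: (46/120) × (21/46) × (15/46) × (10/46) × (16/46) ≈ 0.00431495
P(condition B | x) = 0.013148 / 0.08483185 ≈ 0.155

0.155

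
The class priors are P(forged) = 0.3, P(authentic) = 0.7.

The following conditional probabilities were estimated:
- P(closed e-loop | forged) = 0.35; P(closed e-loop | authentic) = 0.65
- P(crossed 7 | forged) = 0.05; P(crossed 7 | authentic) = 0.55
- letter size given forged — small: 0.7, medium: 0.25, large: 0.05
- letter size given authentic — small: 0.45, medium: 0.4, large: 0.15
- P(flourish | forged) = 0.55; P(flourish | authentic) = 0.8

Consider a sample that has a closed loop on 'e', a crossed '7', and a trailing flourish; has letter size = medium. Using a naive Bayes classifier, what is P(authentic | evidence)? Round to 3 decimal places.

0.991

forged: 0.3 × 0.35 × 0.05 × 0.25 × 0.55 = 0.000721875
authentic: 0.7 × 0.65 × 0.55 × 0.4 × 0.8 = 0.08008
P(authentic | x) = 0.08008 / 0.080801875 ≈ 0.991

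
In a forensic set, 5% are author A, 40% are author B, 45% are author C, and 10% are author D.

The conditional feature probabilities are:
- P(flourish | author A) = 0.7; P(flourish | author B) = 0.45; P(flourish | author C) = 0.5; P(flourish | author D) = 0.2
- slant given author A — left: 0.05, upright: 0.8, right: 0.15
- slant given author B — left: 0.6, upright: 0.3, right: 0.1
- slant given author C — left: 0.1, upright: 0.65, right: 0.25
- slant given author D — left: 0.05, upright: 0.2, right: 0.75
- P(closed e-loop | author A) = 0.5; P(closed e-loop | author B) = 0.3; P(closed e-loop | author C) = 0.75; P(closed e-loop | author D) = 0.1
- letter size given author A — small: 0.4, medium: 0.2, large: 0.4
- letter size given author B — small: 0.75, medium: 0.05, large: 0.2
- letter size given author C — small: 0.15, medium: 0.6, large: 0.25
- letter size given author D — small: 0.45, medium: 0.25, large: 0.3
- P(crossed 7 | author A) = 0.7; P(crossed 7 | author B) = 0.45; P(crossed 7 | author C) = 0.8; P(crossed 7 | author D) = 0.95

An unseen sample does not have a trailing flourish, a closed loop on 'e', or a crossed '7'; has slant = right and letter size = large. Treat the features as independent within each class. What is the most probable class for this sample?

author B

author A: 0.05 × (1−0.7) × 0.15 × (1−0.5) × 0.4 × (1−0.7) = 0.000135
author B: 0.4 × (1−0.45) × 0.1 × (1−0.3) × 0.2 × (1−0.45) = 0.001694
author C: 0.45 × (1−0.5) × 0.25 × (1−0.75) × 0.25 × (1−0.8) = 0.000703125
author D: 0.1 × (1−0.2) × 0.75 × (1−0.1) × 0.3 × (1−0.95) = 0.00081
Highest score → author B.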